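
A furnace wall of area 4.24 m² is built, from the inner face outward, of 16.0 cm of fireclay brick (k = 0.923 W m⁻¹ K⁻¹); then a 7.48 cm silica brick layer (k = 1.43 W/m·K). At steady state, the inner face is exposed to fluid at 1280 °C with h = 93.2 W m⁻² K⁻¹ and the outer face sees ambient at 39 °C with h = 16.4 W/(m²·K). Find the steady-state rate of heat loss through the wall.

Resistance network (inner→outer):
  R_conv,in = 1/(hA) = 1/(93.2·4.24) = 0.002531 K/W
  R_fireclay brick = L/(kA) = 0.160/(0.923·4.24) = 0.04088 K/W
  R_silica brick = L/(kA) = 0.0748/(1.43·4.24) = 0.01234 K/W
  R_conv,out = 1/(hA) = 1/(16.4·4.24) = 0.01438 K/W
ΣR = 0.002531 + 0.04088 + 0.01234 + 0.01438 = 0.07013 K/W
Q = ΔT/ΣR = (1280 °C − 39 °C)/0.07013 = 17700 W

Q = 17.7 kW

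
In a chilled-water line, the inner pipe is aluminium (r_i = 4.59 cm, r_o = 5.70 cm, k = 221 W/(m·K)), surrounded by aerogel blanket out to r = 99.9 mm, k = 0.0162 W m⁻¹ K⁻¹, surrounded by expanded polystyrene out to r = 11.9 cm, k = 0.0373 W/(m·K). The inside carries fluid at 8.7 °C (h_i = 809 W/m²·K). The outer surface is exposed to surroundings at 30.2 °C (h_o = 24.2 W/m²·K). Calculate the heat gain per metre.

Series thermal resistances, inner to outer:
  R'_conv,in = 1/(2πr h) = 1/(2π·0.0459·809) = 0.004286 m·K/W
  R'_aluminium = ln(0.0570/0.0459)/(2πk) = 0.2166/(2π·221) = 1.560×10^-4 m·K/W
  R'_aerogel blanket = ln(0.0999/0.0570)/(2πk) = 0.5611/(2π·0.0162) = 5.513 m·K/W
  R'_expanded polystyrene = ln(0.119/0.0999)/(2πk) = 0.1750/(2π·0.0373) = 0.7465 m·K/W
  R'_conv,out = 1/(2πr h) = 1/(2π·0.119·24.2) = 0.05527 m·K/W
ΣR = 0.004286 + 1.560×10^-4 + 5.513 + 0.7465 + 0.05527 = 6.319 m·K/W
Q' = ΔT/ΣR = (8.7 °C − 30.2 °C)/6.319 = -3.40 W/m
(Negative Q' ⇒ heat flows inward; heat gain = 3.40 W/m.)

Q' = 3.40 W/m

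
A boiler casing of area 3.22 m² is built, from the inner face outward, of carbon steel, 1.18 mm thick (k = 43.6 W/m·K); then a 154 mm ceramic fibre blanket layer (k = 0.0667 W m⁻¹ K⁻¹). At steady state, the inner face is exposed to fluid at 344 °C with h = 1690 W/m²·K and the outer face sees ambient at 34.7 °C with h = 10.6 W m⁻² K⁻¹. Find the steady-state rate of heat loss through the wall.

Q = 414 W

Resistance network (inner→outer):
  R_conv,in = 1/(hA) = 1/(1690·3.22) = 1.838×10^-4 K/W
  R_carbon steel = L/(kA) = 0.00118/(43.6·3.22) = 8.405×10^-6 K/W
  R_ceramic fibre blanket = L/(kA) = 0.154/(0.0667·3.22) = 0.7170 K/W
  R_conv,out = 1/(hA) = 1/(10.6·3.22) = 0.02930 K/W
ΣR = 1.838×10^-4 + 8.405×10^-6 + 0.7170 + 0.02930 = 0.7465 K/W
Q = ΔT/ΣR = (344 °C − 34.7 °C)/0.7465 = 414 W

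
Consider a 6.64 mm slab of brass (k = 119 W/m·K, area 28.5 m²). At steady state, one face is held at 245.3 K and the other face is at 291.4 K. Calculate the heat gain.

Q = kA·ΔT/L = 119 × 28.5 × |245.3 K − 291.4 K| / 0.00664 = 2.35×10^7 W

Q = 23500 kW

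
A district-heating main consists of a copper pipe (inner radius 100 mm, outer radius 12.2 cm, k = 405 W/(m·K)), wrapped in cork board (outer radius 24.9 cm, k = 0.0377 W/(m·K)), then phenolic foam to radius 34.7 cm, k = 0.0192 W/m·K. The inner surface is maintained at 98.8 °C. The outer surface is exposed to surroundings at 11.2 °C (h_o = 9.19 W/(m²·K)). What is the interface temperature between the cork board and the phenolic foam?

T = 53.4 °C

Resistance network (inner→outer):
  R'_copper = ln(0.122/0.100)/(2πk) = 0.1989/(2π·405) = 7.814×10^-5 m·K/W
  R'_cork board = ln(0.249/0.122)/(2πk) = 0.7134/(2π·0.0377) = 3.012 m·K/W
  R'_phenolic foam = ln(0.347/0.249)/(2πk) = 0.3319/(2π·0.0192) = 2.751 m·K/W
  R'_conv,out = 1/(2πr h) = 1/(2π·0.347·9.19) = 0.04991 m·K/W
ΣR = 7.814×10^-5 + 3.012 + 2.751 + 0.04991 = 5.813 m·K/W
Q' = ΔT/ΣR = (98.8 °C − 11.2 °C)/5.813 = 15.07 W/m
From the inner boundary to the cork board/phenolic foam interface, ΣR_partial = 3.012 m·K/W.
T_interface = T_in − Q'·ΣR_partial = 98.8 °C − (15.07)(3.012) = 53.4 °C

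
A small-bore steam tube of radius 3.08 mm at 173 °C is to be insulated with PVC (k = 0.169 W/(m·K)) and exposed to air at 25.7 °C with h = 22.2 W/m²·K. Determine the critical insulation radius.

r_cr = 0.761 cm

For a cylinder, r_cr = k_ins/h = 0.169/22.2 = 0.00761 m = 0.761 cm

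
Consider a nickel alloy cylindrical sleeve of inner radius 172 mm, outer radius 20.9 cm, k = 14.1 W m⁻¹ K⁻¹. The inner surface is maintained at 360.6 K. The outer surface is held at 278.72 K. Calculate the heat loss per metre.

Q' = 37.2 kW/m

Q' = 2πk·ΔT/ln(r₂/r₁) = 2π × 14.1 × 81.88 / ln(0.209/0.172) = 37200 W/m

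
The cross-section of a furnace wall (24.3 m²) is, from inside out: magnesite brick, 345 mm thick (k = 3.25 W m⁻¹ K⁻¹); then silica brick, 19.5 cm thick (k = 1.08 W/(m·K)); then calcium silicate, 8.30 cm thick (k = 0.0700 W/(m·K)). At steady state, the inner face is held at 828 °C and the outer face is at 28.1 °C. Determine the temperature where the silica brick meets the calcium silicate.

Treat each layer as a resistance in series:
  R_magnesite brick = L/(kA) = 0.345/(3.25·24.3) = 0.004368 K/W
  R_silica brick = L/(kA) = 0.195/(1.08·24.3) = 0.007430 K/W
  R_calcium silicate = L/(kA) = 0.0830/(0.0700·24.3) = 0.04879 K/W
ΣR = 0.004368 + 0.007430 + 0.04879 = 0.06059 K/W
Q = ΔT/ΣR = (828 °C − 28.1 °C)/0.06059 = 13200 W
From the inner boundary to the silica brick/calcium silicate interface, ΣR_partial = 0.01180 K/W.
T_interface = T_in − Q·ΣR_partial = 828 °C − (13200)(0.01180) = 672 °C

T = 672 °C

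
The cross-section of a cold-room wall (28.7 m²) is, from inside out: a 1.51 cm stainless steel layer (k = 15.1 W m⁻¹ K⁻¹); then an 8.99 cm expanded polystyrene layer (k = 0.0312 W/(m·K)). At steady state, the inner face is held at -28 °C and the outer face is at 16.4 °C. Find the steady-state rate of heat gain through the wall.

Q = 442 W

Series thermal resistances, inner to outer:
  R_stainless steel = L/(kA) = 0.0151/(15.1·28.7) = 3.484×10^-5 K/W
  R_expanded polystyrene = L/(kA) = 0.0899/(0.0312·28.7) = 0.1004 K/W
ΣR = 3.484×10^-5 + 0.1004 = 0.1004 K/W
Q = ΔT/ΣR = (-28 °C − 16.4 °C)/0.1004 = -442 W
(Negative Q ⇒ heat flows inward; heat gain = 442 W.)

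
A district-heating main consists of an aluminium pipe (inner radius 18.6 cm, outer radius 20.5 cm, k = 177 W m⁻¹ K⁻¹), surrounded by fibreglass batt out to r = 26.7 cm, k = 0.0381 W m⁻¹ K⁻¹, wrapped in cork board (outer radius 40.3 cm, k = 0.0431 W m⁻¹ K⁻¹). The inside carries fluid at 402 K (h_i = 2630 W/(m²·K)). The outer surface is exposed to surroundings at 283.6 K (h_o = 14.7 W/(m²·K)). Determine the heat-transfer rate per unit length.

Series thermal resistances, inner to outer:
  R'_conv,in = 1/(2πr h) = 1/(2π·0.186·2630) = 3.254×10^-4 m·K/W
  R'_aluminium = ln(0.205/0.186)/(2πk) = 0.09726/(2π·177) = 8.746×10^-5 m·K/W
  R'_fibreglass batt = ln(0.267/0.205)/(2πk) = 0.2642/(2π·0.0381) = 1.104 m·K/W
  R'_cork board = ln(0.403/0.267)/(2πk) = 0.4117/(2π·0.0431) = 1.520 m·K/W
  R'_conv,out = 1/(2πr h) = 1/(2π·0.403·14.7) = 0.02687 m·K/W
ΣR = 3.254×10^-4 + 8.746×10^-5 + 1.104 + 1.520 + 0.02687 = 2.651 m·K/W
Q' = ΔT/ΣR = (402 K − 283.6 K)/2.651 = 44.7 W/m

Q' = 44.7 W/m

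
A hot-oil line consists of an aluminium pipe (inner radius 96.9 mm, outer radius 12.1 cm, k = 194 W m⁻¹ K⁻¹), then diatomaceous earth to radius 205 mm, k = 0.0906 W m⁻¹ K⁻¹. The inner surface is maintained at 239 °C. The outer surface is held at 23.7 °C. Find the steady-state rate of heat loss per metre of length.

Q' = 232 W/m

Series thermal resistances, inner to outer:
  R'_aluminium = ln(0.121/0.0969)/(2πk) = 0.2221/(2π·194) = 1.822×10^-4 m·K/W
  R'_diatomaceous earth = ln(0.205/0.121)/(2πk) = 0.5272/(2π·0.0906) = 0.9262 m·K/W
ΣR = 1.822×10^-4 + 0.9262 = 0.9264 m·K/W
Q' = ΔT/ΣR = (239 °C − 23.7 °C)/0.9264 = 232 W/m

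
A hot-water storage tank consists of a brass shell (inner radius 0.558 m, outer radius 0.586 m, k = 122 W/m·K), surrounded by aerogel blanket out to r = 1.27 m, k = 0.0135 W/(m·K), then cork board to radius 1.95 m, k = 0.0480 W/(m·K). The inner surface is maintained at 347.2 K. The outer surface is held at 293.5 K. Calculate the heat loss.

Q = 9.14 W

Series thermal resistances, inner to outer:
  R_brass = (1/0.558 − 1/0.586)/(4πk) = 0.08563/(4π·122) = 5.585×10^-5 K/W
  R_aerogel blanket = (1/0.586 − 1/1.27)/(4πk) = 0.9191/(4π·0.0135) = 5.418 K/W
  R_cork board = (1/1.27 − 1/1.95)/(4πk) = 0.2746/(4π·0.0480) = 0.4552 K/W
ΣR = 5.585×10^-5 + 5.418 + 0.4552 = 5.873 K/W
Q = ΔT/ΣR = (347.2 K − 293.5 K)/5.873 = 9.14 W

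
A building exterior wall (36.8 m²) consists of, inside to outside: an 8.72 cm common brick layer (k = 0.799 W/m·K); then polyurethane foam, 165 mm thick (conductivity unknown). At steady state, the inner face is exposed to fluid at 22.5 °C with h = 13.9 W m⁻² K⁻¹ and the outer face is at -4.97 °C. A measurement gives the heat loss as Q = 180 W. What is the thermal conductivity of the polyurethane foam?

k = 0.0304 W/m·K

ΣR = ΔT/Q = |22.5 − -4.97|/180 = 0.1526 K/W
Known resistances:
  R_conv,in = 1/(hA) = 1/(13.9·36.8) = 0.001955 K/W
  R_common brick = L/(kA) = 0.0872/(0.799·36.8) = 0.002966 K/W
R_polyurethane foam = ΣR − ΣR_known = 0.1526 − 0.004921 = 0.1477 K/W
L/(kA) = 0.1477 ⇒ k = 0.165/(0.1477·36.8) = 0.0304 W/m·K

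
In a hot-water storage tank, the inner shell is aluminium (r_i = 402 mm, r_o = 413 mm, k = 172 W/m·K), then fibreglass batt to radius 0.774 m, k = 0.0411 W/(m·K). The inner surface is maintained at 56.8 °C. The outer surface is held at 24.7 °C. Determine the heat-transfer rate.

Series thermal resistances, inner to outer:
  R_aluminium = (1/0.402 − 1/0.413)/(4πk) = 0.06625/(4π·172) = 3.065×10^-5 K/W
  R_fibreglass batt = (1/0.413 − 1/0.774)/(4πk) = 1.129/(4π·0.0411) = 2.187 K/W
ΣR = 3.065×10^-5 + 2.187 = 2.187 K/W
Q = ΔT/ΣR = (56.8 °C − 24.7 °C)/2.187 = 14.7 W

Q = 14.7 W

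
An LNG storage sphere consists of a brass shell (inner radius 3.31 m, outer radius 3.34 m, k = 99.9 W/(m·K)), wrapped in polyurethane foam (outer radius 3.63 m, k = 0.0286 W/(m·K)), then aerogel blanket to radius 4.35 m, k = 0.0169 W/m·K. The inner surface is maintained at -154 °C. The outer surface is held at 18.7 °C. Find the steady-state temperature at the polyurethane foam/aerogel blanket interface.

Treat each layer as a resistance in series:
  R_brass = (1/3.31 − 1/3.34)/(4πk) = 0.002714/(4π·99.9) = 2.162×10^-6 K/W
  R_polyurethane foam = (1/3.34 − 1/3.63)/(4πk) = 0.02392/(4π·0.0286) = 0.06655 K/W
  R_aerogel blanket = (1/3.63 − 1/4.35)/(4πk) = 0.04560/(4π·0.0169) = 0.2147 K/W
ΣR = 2.162×10^-6 + 0.06655 + 0.2147 = 0.2813 K/W
Q = ΔT/ΣR = (-154 °C − 18.7 °C)/0.2813 = -613.9 W
From the inner boundary to the polyurethane foam/aerogel blanket interface, ΣR_partial = 0.06655 K/W.
T_interface = T_in − Q·ΣR_partial = -154 °C − (-613.9)(0.06655) = -113 °C

T = -113 °C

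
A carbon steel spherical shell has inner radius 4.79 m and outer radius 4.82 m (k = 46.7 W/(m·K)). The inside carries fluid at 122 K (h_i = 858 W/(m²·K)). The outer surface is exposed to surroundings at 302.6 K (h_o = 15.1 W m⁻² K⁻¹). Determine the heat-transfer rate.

Q = 775 kW

Treat each layer as a resistance in series:
  R_conv,in = 1/(4πr²h) = 1/(4π·4.79²·858) = 4.042×10^-6 K/W
  R_carbon steel = (1/4.79 − 1/4.82)/(4πk) = 0.001299/(4π·46.7) = 2.214×10^-6 K/W
  R_conv,out = 1/(4πr²h) = 1/(4π·4.82²·15.1) = 2.268×10^-4 K/W
ΣR = 4.042×10^-6 + 2.214×10^-6 + 2.268×10^-4 = 2.331×10^-4 K/W
Q = ΔT/ΣR = (122 K − 302.6 K)/2.331×10^-4 = -7.75×10^5 W
(Negative Q ⇒ heat flows inward; heat gain = 7.75×10^5 W.)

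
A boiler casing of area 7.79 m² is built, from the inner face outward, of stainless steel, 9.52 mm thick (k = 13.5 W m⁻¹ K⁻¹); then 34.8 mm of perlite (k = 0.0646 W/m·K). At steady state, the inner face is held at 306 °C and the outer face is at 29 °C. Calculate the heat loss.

Q = 4.00 kW

Series thermal resistances, inner to outer:
  R_stainless steel = L/(kA) = 0.00952/(13.5·7.79) = 9.052×10^-5 K/W
  R_perlite = L/(kA) = 0.0348/(0.0646·7.79) = 0.06915 K/W
ΣR = 9.052×10^-5 + 0.06915 = 0.06924 K/W
Q = ΔT/ΣR = (306 °C − 29 °C)/0.06924 = 4000 W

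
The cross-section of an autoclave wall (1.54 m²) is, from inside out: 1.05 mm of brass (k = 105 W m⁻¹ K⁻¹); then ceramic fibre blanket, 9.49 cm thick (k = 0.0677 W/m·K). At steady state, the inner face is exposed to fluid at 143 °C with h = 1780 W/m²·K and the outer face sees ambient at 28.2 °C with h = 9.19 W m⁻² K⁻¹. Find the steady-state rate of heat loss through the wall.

Series thermal resistances, inner to outer:
  R_conv,in = 1/(hA) = 1/(1780·1.54) = 3.648×10^-4 K/W
  R_brass = L/(kA) = 0.00105/(105·1.54) = 6.494×10^-6 K/W
  R_ceramic fibre blanket = L/(kA) = 0.0949/(0.0677·1.54) = 0.9102 K/W
  R_conv,out = 1/(hA) = 1/(9.19·1.54) = 0.07066 K/W
ΣR = 3.648×10^-4 + 6.494×10^-6 + 0.9102 + 0.07066 = 0.9812 K/W
Q = ΔT/ΣR = (143 °C − 28.2 °C)/0.9812 = 117 W

Q = 117 W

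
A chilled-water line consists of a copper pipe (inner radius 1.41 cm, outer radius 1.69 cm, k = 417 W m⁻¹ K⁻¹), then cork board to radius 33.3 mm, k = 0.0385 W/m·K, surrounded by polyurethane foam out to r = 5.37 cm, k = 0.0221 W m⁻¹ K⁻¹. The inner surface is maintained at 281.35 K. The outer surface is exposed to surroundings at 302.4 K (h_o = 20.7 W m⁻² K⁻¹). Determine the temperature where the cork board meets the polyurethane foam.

Resistance network (inner→outer):
  R'_copper = ln(0.0169/0.0141)/(2πk) = 0.1811/(2π·417) = 6.913×10^-5 m·K/W
  R'_cork board = ln(0.0333/0.0169)/(2πk) = 0.6782/(2π·0.0385) = 2.804 m·K/W
  R'_polyurethane foam = ln(0.0537/0.0333)/(2πk) = 0.4779/(2π·0.0221) = 3.441 m·K/W
  R'_conv,out = 1/(2πr h) = 1/(2π·0.0537·20.7) = 0.1432 m·K/W
ΣR = 6.913×10^-5 + 2.804 + 3.441 + 0.1432 = 6.388 m·K/W
Q' = ΔT/ΣR = (281.35 K − 302.4 K)/6.388 = -3.295 W/m
From the inner boundary to the cork board/polyurethane foam interface, ΣR_partial = 2.804 m·K/W.
T_interface = T_in − Q'·ΣR_partial = 281.35 K − (-3.295)(2.804) = 290.6 K

T = 290.6 K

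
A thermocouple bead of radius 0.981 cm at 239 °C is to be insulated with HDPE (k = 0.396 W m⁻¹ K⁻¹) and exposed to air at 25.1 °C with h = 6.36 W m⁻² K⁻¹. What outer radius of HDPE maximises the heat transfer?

For a sphere, r_cr = 2k_ins/h = 2·0.396/6.36 = 0.125 m = 12.5 cm

r_cr = 12.5 cm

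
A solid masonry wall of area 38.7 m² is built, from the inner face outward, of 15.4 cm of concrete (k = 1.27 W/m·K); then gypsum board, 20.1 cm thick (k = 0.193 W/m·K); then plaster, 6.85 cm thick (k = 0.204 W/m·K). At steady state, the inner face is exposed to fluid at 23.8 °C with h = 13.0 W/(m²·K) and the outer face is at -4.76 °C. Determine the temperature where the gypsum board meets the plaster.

Series thermal resistances, inner to outer:
  R_conv,in = 1/(hA) = 1/(13.0·38.7) = 0.001988 K/W
  R_concrete = L/(kA) = 0.154/(1.27·38.7) = 0.003133 K/W
  R_gypsum board = L/(kA) = 0.201/(0.193·38.7) = 0.02691 K/W
  R_plaster = L/(kA) = 0.0685/(0.204·38.7) = 0.008677 K/W
ΣR = 0.001988 + 0.003133 + 0.02691 + 0.008677 = 0.04071 K/W
Q = ΔT/ΣR = (23.8 °C − -4.76 °C)/0.04071 = 701.5 W
From the inner boundary to the gypsum board/plaster interface, ΣR_partial = 0.03203 K/W.
T_interface = T_in − Q·ΣR_partial = 23.8 °C − (701.5)(0.03203) = 1.33 °C

T = 1.33 °C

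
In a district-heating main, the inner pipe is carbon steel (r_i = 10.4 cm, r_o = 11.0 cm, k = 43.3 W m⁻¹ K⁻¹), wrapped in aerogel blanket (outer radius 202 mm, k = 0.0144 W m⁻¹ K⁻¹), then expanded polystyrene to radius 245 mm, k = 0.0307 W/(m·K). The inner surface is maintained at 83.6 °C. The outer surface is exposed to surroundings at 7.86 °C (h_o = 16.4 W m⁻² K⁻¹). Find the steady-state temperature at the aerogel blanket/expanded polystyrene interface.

Series thermal resistances, inner to outer:
  R'_carbon steel = ln(0.110/0.104)/(2πk) = 0.05609/(2π·43.3) = 2.062×10^-4 m·K/W
  R'_aerogel blanket = ln(0.202/0.110)/(2πk) = 0.6078/(2π·0.0144) = 6.718 m·K/W
  R'_expanded polystyrene = ln(0.245/0.202)/(2πk) = 0.1930/(2π·0.0307) = 1.001 m·K/W
  R'_conv,out = 1/(2πr h) = 1/(2π·0.245·16.4) = 0.03961 m·K/W
ΣR = 2.062×10^-4 + 6.718 + 1.001 + 0.03961 = 7.759 m·K/W
Q' = ΔT/ΣR = (83.6 °C − 7.86 °C)/7.759 = 9.762 W/m
From the inner boundary to the aerogel blanket/expanded polystyrene interface, ΣR_partial = 6.718 m·K/W.
T_interface = T_in − Q'·ΣR_partial = 83.6 °C − (9.762)(6.718) = 18.0 °C

T = 18.0 °C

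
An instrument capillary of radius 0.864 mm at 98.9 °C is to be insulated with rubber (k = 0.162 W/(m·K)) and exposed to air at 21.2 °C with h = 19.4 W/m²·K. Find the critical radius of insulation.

For a cylinder, r_cr = k_ins/h = 0.162/19.4 = 0.00835 m = 0.835 cm

r_cr = 0.835 cm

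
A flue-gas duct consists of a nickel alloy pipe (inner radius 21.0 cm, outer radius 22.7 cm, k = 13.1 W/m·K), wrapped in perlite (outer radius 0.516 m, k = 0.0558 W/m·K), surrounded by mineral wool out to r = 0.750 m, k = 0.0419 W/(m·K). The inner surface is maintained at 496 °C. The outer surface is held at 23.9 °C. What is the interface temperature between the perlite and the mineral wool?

Resistance network (inner→outer):
  R'_nickel alloy = ln(0.227/0.210)/(2πk) = 0.07784/(2π·13.1) = 9.457×10^-4 m·K/W
  R'_perlite = ln(0.516/0.227)/(2πk) = 0.8212/(2π·0.0558) = 2.342 m·K/W
  R'_mineral wool = ln(0.750/0.516)/(2πk) = 0.3740/(2π·0.0419) = 1.420 m·K/W
ΣR = 9.457×10^-4 + 2.342 + 1.420 = 3.763 m·K/W
Q' = ΔT/ΣR = (496 °C − 23.9 °C)/3.763 = 125.5 W/m
From the inner boundary to the perlite/mineral wool interface, ΣR_partial = 2.343 m·K/W.
T_interface = T_in − Q'·ΣR_partial = 496 °C − (125.5)(2.343) = 202 °C

T = 202 °C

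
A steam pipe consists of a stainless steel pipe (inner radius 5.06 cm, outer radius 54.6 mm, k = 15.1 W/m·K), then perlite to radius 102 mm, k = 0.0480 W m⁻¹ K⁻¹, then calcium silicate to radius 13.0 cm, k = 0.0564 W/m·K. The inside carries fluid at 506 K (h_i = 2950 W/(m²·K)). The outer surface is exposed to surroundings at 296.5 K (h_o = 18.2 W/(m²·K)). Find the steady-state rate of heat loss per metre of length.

Resistance network (inner→outer):
  R'_conv,in = 1/(2πr h) = 1/(2π·0.0506·2950) = 0.001066 m·K/W
  R'_stainless steel = ln(0.0546/0.0506)/(2πk) = 0.07608/(2π·15.1) = 8.019×10^-4 m·K/W
  R'_perlite = ln(0.102/0.0546)/(2πk) = 0.6249/(2π·0.0480) = 2.072 m·K/W
  R'_calcium silicate = ln(0.130/0.102)/(2πk) = 0.2426/(2π·0.0564) = 0.6845 m·K/W
  R'_conv,out = 1/(2πr h) = 1/(2π·0.130·18.2) = 0.06727 m·K/W
ΣR = 0.001066 + 8.019×10^-4 + 2.072 + 0.6845 + 0.06727 = 2.826 m·K/W
Q' = ΔT/ΣR = (506 K − 296.5 K)/2.826 = 74.1 W/m

Q' = 74.1 W/m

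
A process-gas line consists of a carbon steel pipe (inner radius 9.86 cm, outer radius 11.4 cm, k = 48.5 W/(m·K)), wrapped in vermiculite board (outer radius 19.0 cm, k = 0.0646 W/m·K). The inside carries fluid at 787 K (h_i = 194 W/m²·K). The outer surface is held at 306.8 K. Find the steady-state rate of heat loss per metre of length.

Series thermal resistances, inner to outer:
  R'_conv,in = 1/(2πr h) = 1/(2π·0.0986·194) = 0.008320 m·K/W
  R'_carbon steel = ln(0.114/0.0986)/(2πk) = 0.1451/(2π·48.5) = 4.762×10^-4 m·K/W
  R'_vermiculite board = ln(0.190/0.114)/(2πk) = 0.5108/(2π·0.0646) = 1.259 m·K/W
ΣR = 0.008320 + 4.762×10^-4 + 1.259 = 1.268 m·K/W
Q' = ΔT/ΣR = (787 K − 306.8 K)/1.268 = 379 W/m

Q' = 379 W/m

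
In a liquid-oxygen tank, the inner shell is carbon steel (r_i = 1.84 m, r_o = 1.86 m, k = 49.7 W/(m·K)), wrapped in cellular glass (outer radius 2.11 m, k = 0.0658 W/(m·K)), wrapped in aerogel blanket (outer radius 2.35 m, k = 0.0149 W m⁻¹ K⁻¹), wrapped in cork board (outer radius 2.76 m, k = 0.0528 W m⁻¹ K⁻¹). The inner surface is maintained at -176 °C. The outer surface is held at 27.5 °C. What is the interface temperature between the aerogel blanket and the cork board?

T = -17.5 °C

Resistance network (inner→outer):
  R_carbon steel = (1/1.84 − 1/1.86)/(4πk) = 0.005844/(4π·49.7) = 9.357×10^-6 K/W
  R_cellular glass = (1/1.86 − 1/2.11)/(4πk) = 0.06370/(4π·0.0658) = 0.07704 K/W
  R_aerogel blanket = (1/2.11 − 1/2.35)/(4πk) = 0.04840/(4π·0.0149) = 0.2585 K/W
  R_cork board = (1/2.35 − 1/2.76)/(4πk) = 0.06321/(4π·0.0528) = 0.09527 K/W
ΣR = 9.357×10^-6 + 0.07704 + 0.2585 + 0.09527 = 0.4308 K/W
Q = ΔT/ΣR = (-176 °C − 27.5 °C)/0.4308 = -472.4 W
From the inner boundary to the aerogel blanket/cork board interface, ΣR_partial = 0.3355 K/W.
T_interface = T_in − Q·ΣR_partial = -176 °C − (-472.4)(0.3355) = -17.5 °C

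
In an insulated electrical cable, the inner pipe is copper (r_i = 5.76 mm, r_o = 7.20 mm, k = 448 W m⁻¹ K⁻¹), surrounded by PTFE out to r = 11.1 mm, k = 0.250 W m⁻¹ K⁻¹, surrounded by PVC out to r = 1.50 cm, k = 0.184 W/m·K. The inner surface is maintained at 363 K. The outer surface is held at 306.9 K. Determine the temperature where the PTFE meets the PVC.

Treat each layer as a resistance in series:
  R'_copper = ln(0.00720/0.00576)/(2πk) = 0.2231/(2π·448) = 7.927×10^-5 m·K/W
  R'_PTFE = ln(0.0111/0.00720)/(2πk) = 0.4329/(2π·0.250) = 0.2756 m·K/W
  R'_PVC = ln(0.0150/0.0111)/(2πk) = 0.3011/(2π·0.184) = 0.2604 m·K/W
ΣR = 7.927×10^-5 + 0.2756 + 0.2604 = 0.5361 m·K/W
Q' = ΔT/ΣR = (363 K − 306.9 K)/0.5361 = 104.6 W/m
From the inner boundary to the PTFE/PVC interface, ΣR_partial = 0.2757 m·K/W.
T_interface = T_in − Q'·ΣR_partial = 363 K − (104.6)(0.2757) = 334.2 K

T = 334.2 K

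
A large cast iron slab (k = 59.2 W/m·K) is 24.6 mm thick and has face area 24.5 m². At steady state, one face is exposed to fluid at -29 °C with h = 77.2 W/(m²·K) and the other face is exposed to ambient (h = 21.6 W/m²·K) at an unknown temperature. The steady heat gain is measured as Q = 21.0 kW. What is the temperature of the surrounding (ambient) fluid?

T_out = 22.1 °C

Series resistances:
  R_conv,in = 1/(hA) = 1/(77.2·24.5) = 5.287×10^-4 K/W
  R_cast iron = L/(kA) = 0.0246/(59.2·24.5) = 1.696×10^-5 K/W
  R_conv,out = 1/(hA) = 1/(21.6·24.5) = 0.001890 K/W
ΣR = 0.002435 K/W
ΔT = Q·ΣR = 21000 × 0.002435 = 51.14 K
Heat flows inward, so T_out = T_in + ΔT = -29 + 51.14 = 22.1 °C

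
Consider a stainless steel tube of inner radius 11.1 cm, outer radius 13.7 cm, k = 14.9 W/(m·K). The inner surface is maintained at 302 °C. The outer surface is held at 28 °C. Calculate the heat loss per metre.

Q' = 2πk·ΔT/ln(r₂/r₁) = 2π × 14.9 × 274 / ln(0.137/0.111) = 1.22×10^5 W/m

Q' = 122 kW/m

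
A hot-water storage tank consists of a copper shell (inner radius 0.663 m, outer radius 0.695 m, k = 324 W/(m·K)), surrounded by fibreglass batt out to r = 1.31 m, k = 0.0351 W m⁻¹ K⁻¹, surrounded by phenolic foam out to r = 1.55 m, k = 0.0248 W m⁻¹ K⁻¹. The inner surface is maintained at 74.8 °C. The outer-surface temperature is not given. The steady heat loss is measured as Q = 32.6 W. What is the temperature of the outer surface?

Sum the resistances:
  R_copper = (1/0.663 − 1/0.695)/(4πk) = 0.06945/(4π·324) = 1.706×10^-5 K/W
  R_fibreglass batt = (1/0.695 − 1/1.31)/(4πk) = 0.6755/(4π·0.0351) = 1.531 K/W
  R_phenolic foam = (1/1.31 − 1/1.55)/(4πk) = 0.1182/(4π·0.0248) = 0.3793 K/W
ΣR = 1.911 K/W
ΔT = Q·ΣR = 32.6 × 1.911 = 62.30 K
Heat flows outward, so T_out = T_in − ΔT = 74.8 − 62.30 = 12.5 °C

T_out = 12.5 °C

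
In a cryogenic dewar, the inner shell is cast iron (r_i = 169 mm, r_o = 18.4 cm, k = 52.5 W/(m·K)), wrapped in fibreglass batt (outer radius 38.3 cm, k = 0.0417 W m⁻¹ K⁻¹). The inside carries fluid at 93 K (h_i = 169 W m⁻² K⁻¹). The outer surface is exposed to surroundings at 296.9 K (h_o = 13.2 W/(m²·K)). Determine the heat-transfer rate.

Series thermal resistances, inner to outer:
  R_conv,in = 1/(4πr²h) = 1/(4π·0.169²·169) = 0.01649 K/W
  R_cast iron = (1/0.169 − 1/0.184)/(4πk) = 0.4824/(4π·52.5) = 7.312×10^-4 K/W
  R_fibreglass batt = (1/0.184 − 1/0.383)/(4πk) = 2.824/(4π·0.0417) = 5.389 K/W
  R_conv,out = 1/(4πr²h) = 1/(4π·0.383²·13.2) = 0.04110 K/W
ΣR = 0.01649 + 7.312×10^-4 + 5.389 + 0.04110 = 5.447 K/W
Q = ΔT/ΣR = (93 K − 296.9 K)/5.447 = -37.4 W
(Negative Q ⇒ heat flows inward; heat gain = 37.4 W.)

Q = 37.4 W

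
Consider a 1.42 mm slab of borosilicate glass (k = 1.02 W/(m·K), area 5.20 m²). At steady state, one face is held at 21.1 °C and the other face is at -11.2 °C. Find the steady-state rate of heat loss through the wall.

Q = kA·ΔT/L = 1.02 × 5.20 × |21.1 °C − -11.2 °C| / 0.00142 = 1.21×10^5 W

Q = 121 kW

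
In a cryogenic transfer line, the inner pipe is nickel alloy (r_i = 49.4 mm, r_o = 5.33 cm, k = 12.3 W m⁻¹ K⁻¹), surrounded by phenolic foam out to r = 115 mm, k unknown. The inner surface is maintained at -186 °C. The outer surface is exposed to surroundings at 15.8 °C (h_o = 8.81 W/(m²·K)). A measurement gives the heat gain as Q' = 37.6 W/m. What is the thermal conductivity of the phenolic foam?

ΣR = ΔT/Q' = |-186 − 15.8|/37.6 = 5.367 m·K/W
Known resistances:
  R'_nickel alloy = ln(0.0533/0.0494)/(2πk) = 0.07599/(2π·12.3) = 9.832×10^-4 m·K/W
  R'_conv,out = 1/(2πr h) = 1/(2π·0.115·8.81) = 0.1571 m·K/W
R_phenolic foam = ΣR − ΣR_known = 5.367 − 0.1581 = 5.209 m·K/W
ln(r₂/r₁)/(2πk) = 5.209 ⇒ k = 0.7690/(2π·5.209) = 0.0235 W/m·K

k = 0.0235 W/m·K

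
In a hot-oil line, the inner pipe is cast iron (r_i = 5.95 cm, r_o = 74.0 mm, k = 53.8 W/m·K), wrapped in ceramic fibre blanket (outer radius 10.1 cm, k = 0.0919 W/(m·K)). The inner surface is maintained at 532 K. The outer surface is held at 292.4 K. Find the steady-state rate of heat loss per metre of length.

Q' = 444 W/m

Resistance network (inner→outer):
  R'_cast iron = ln(0.0740/0.0595)/(2πk) = 0.2181/(2π·53.8) = 6.452×10^-4 m·K/W
  R'_ceramic fibre blanket = ln(0.101/0.0740)/(2πk) = 0.3111/(2π·0.0919) = 0.5387 m·K/W
ΣR = 6.452×10^-4 + 0.5387 = 0.5393 m·K/W
Q' = ΔT/ΣR = (532 K − 292.4 K)/0.5393 = 444 W/m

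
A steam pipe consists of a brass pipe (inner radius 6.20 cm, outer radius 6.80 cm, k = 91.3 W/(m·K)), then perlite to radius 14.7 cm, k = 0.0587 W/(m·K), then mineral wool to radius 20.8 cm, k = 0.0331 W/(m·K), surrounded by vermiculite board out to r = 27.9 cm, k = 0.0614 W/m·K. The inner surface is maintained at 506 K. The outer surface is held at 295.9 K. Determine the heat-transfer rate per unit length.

Resistance network (inner→outer):
  R'_brass = ln(0.0680/0.0620)/(2πk) = 0.09237/(2π·91.3) = 1.610×10^-4 m·K/W
  R'_perlite = ln(0.147/0.0680)/(2πk) = 0.7709/(2π·0.0587) = 2.090 m·K/W
  R'_mineral wool = ln(0.208/0.147)/(2πk) = 0.3471/(2π·0.0331) = 1.669 m·K/W
  R'_vermiculite board = ln(0.279/0.208)/(2πk) = 0.2937/(2π·0.0614) = 0.7612 m·K/W
ΣR = 1.610×10^-4 + 2.090 + 1.669 + 0.7612 = 4.520 m·K/W
Q' = ΔT/ΣR = (506 K − 295.9 K)/4.520 = 46.5 W/m

Q' = 46.5 W/m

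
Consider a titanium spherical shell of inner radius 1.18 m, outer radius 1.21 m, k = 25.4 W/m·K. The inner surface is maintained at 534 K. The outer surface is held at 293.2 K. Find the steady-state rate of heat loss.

Q = 3.66×10^6 W

Q = 4πk·ΔT/(1/r₁ − 1/r₂) = 4π × 25.4 × 240.8 / (1/1.18 − 1/1.21) = 3.66×10^6 W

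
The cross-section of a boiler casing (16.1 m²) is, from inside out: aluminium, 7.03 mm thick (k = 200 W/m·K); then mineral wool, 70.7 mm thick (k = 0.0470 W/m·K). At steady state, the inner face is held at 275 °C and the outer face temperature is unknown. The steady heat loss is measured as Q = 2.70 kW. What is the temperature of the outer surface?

T_out = 22.7 °C

Series resistances:
  R_aluminium = L/(kA) = 0.00703/(200·16.1) = 2.183×10^-6 K/W
  R_mineral wool = L/(kA) = 0.0707/(0.0470·16.1) = 0.09343 K/W
ΣR = 0.09343 K/W
ΔT = Q·ΣR = 2700 × 0.09343 = 252.3 K
Heat flows outward, so T_out = T_in − ΔT = 275 − 252.3 = 22.7 °C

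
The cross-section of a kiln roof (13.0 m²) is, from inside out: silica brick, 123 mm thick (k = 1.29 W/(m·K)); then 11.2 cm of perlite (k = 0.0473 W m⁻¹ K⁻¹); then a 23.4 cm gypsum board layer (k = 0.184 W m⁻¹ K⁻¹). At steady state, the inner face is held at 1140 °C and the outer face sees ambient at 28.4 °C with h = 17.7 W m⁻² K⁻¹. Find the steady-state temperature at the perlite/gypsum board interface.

Treat each layer as a resistance in series:
  R_silica brick = L/(kA) = 0.123/(1.29·13.0) = 0.007335 K/W
  R_perlite = L/(kA) = 0.112/(0.0473·13.0) = 0.1821 K/W
  R_gypsum board = L/(kA) = 0.234/(0.184·13.0) = 0.09783 K/W
  R_conv,out = 1/(hA) = 1/(17.7·13.0) = 0.004346 K/W
ΣR = 0.007335 + 0.1821 + 0.09783 + 0.004346 = 0.2916 K/W
Q = ΔT/ΣR = (1140 °C − 28.4 °C)/0.2916 = 3812 W
From the inner boundary to the perlite/gypsum board interface, ΣR_partial = 0.1894 K/W.
T_interface = T_in − Q·ΣR_partial = 1140 °C − (3812)(0.1894) = 418 °C

T = 418 °C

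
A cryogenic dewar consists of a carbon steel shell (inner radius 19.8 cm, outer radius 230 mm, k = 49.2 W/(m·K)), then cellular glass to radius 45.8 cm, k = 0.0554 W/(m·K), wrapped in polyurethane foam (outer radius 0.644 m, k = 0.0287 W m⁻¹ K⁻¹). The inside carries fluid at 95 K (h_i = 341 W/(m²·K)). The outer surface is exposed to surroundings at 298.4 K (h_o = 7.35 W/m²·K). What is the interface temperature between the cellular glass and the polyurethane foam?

Series thermal resistances, inner to outer:
  R_conv,in = 1/(4πr²h) = 1/(4π·0.198²·341) = 0.005953 K/W
  R_carbon steel = (1/0.198 − 1/0.230)/(4πk) = 0.7027/(4π·49.2) = 0.001137 K/W
  R_cellular glass = (1/0.230 − 1/0.458)/(4πk) = 2.164/(4π·0.0554) = 3.109 K/W
  R_polyurethane foam = (1/0.458 − 1/0.644)/(4πk) = 0.6306/(4π·0.0287) = 1.749 K/W
  R_conv,out = 1/(4πr²h) = 1/(4π·0.644²·7.35) = 0.02611 K/W
ΣR = 0.005953 + 0.001137 + 3.109 + 1.749 + 0.02611 = 4.891 K/W
Q = ΔT/ΣR = (95 K − 298.4 K)/4.891 = -41.59 W
From the inner boundary to the cellular glass/polyurethane foam interface, ΣR_partial = 3.116 K/W.
T_interface = T_in − Q·ΣR_partial = 95 K − (-41.59)(3.116) = 224.6 K

T = 224.6 K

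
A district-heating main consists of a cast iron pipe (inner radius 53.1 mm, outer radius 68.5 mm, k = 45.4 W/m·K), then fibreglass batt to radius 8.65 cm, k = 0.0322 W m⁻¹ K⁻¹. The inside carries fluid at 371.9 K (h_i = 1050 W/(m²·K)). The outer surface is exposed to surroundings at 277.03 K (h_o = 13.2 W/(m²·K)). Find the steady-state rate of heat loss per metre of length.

Series thermal resistances, inner to outer:
  R'_conv,in = 1/(2πr h) = 1/(2π·0.0531·1050) = 0.002855 m·K/W
  R'_cast iron = ln(0.0685/0.0531)/(2πk) = 0.2547/(2π·45.4) = 8.927×10^-4 m·K/W
  R'_fibreglass batt = ln(0.0865/0.0685)/(2πk) = 0.2333/(2π·0.0322) = 1.153 m·K/W
  R'_conv,out = 1/(2πr h) = 1/(2π·0.0865·13.2) = 0.1394 m·K/W
ΣR = 0.002855 + 8.927×10^-4 + 1.153 + 0.1394 = 1.296 m·K/W
Q' = ΔT/ΣR = (371.9 K − 277.03 K)/1.296 = 73.2 W/m

Q' = 73.2 W/m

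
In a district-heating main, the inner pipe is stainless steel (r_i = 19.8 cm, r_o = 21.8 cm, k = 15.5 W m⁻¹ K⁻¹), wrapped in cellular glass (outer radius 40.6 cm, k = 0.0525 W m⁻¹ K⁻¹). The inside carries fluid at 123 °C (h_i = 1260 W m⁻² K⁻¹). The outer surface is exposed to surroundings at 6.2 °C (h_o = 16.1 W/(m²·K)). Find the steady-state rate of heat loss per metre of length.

Resistance network (inner→outer):
  R'_conv,in = 1/(2πr h) = 1/(2π·0.198·1260) = 6.379×10^-4 m·K/W
  R'_stainless steel = ln(0.218/0.198)/(2πk) = 0.09623/(2π·15.5) = 9.881×10^-4 m·K/W
  R'_cellular glass = ln(0.406/0.218)/(2πk) = 0.6219/(2π·0.0525) = 1.885 m·K/W
  R'_conv,out = 1/(2πr h) = 1/(2π·0.406·16.1) = 0.02435 m·K/W
ΣR = 6.379×10^-4 + 9.881×10^-4 + 1.885 + 0.02435 = 1.911 m·K/W
Q' = ΔT/ΣR = (123 °C − 6.2 °C)/1.911 = 61.1 W/m

Q' = 61.1 W/m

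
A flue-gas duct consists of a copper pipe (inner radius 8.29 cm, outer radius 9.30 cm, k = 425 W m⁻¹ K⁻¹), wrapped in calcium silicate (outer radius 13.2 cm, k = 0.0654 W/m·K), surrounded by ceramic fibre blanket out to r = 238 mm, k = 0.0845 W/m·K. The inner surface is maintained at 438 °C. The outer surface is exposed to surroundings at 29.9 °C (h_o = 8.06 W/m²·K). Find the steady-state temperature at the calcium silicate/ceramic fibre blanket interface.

Resistance network (inner→outer):
  R'_copper = ln(0.0930/0.0829)/(2πk) = 0.1150/(2π·425) = 4.305×10^-5 m·K/W
  R'_calcium silicate = ln(0.132/0.0930)/(2πk) = 0.3502/(2π·0.0654) = 0.8522 m·K/W
  R'_ceramic fibre blanket = ln(0.238/0.132)/(2πk) = 0.5895/(2π·0.0845) = 1.110 m·K/W
  R'_conv,out = 1/(2πr h) = 1/(2π·0.238·8.06) = 0.08297 m·K/W
ΣR = 4.305×10^-5 + 0.8522 + 1.110 + 0.08297 = 2.045 m·K/W
Q' = ΔT/ΣR = (438 °C − 29.9 °C)/2.045 = 199.6 W/m
From the inner boundary to the calcium silicate/ceramic fibre blanket interface, ΣR_partial = 0.8522 m·K/W.
T_interface = T_in − Q'·ΣR_partial = 438 °C − (199.6)(0.8522) = 268 °C

T = 268 °C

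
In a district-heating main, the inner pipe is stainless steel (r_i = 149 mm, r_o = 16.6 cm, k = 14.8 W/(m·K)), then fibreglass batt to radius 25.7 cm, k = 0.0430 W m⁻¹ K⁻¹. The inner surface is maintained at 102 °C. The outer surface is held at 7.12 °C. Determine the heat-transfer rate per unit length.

Resistance network (inner→outer):
  R'_stainless steel = ln(0.166/0.149)/(2πk) = 0.1080/(2π·14.8) = 0.001162 m·K/W
  R'_fibreglass batt = ln(0.257/0.166)/(2πk) = 0.4371/(2π·0.0430) = 1.618 m·K/W
ΣR = 0.001162 + 1.618 = 1.619 m·K/W
Q' = ΔT/ΣR = (102 °C − 7.12 °C)/1.619 = 58.6 W/m

Q' = 58.6 W/m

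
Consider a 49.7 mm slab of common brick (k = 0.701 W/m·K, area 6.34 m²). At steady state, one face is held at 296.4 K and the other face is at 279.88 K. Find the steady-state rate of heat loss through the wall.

Q = 1480 W

Q = kA·ΔT/L = 0.701 × 6.34 × |296.4 K − 279.88 K| / 0.0497 = 1480 W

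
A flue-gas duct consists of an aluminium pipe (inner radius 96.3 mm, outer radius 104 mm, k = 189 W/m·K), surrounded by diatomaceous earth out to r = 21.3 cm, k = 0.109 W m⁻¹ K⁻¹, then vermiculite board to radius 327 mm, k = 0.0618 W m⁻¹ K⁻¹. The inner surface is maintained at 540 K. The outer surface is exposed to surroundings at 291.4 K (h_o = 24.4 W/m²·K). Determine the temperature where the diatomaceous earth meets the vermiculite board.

Resistance network (inner→outer):
  R'_aluminium = ln(0.104/0.0963)/(2πk) = 0.07692/(2π·189) = 6.478×10^-5 m·K/W
  R'_diatomaceous earth = ln(0.213/0.104)/(2πk) = 0.7169/(2π·0.109) = 1.047 m·K/W
  R'_vermiculite board = ln(0.327/0.213)/(2πk) = 0.4287/(2π·0.0618) = 1.104 m·K/W
  R'_conv,out = 1/(2πr h) = 1/(2π·0.327·24.4) = 0.01995 m·K/W
ΣR = 6.478×10^-5 + 1.047 + 1.104 + 0.01995 = 2.171 m·K/W
Q' = ΔT/ΣR = (540 K − 291.4 K)/2.171 = 114.5 W/m
From the inner boundary to the diatomaceous earth/vermiculite board interface, ΣR_partial = 1.047 m·K/W.
T_interface = T_in − Q'·ΣR_partial = 540 K − (114.5)(1.047) = 420 K

T = 420 K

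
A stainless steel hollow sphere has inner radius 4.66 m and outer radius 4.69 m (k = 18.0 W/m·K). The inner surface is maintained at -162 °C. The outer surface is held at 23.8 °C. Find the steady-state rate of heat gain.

Q = 4πk·ΔT/(1/r₁ − 1/r₂) = 4π × 18.0 × 185.8 / (1/4.66 − 1/4.69) = 3.06×10^7 W

Q = 3.06×10^7 W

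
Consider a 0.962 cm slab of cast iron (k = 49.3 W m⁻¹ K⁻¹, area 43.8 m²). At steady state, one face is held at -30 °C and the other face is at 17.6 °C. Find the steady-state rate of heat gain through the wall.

Q = 10700 kW

Q = kA·ΔT/L = 49.3 × 43.8 × |-30 °C − 17.6 °C| / 0.00962 = 1.07×10^7 W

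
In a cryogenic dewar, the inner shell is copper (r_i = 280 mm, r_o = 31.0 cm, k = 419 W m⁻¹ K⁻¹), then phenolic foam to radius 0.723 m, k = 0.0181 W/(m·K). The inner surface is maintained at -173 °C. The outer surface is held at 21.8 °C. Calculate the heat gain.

Q = 24.0 W

Series thermal resistances, inner to outer:
  R_copper = (1/0.280 − 1/0.310)/(4πk) = 0.3456/(4π·419) = 6.564×10^-5 K/W
  R_phenolic foam = (1/0.310 − 1/0.723)/(4πk) = 1.843/(4π·0.0181) = 8.101 K/W
ΣR = 6.564×10^-5 + 8.101 = 8.101 K/W
Q = ΔT/ΣR = (-173 °C − 21.8 °C)/8.101 = -24.0 W
(Negative Q ⇒ heat flows inward; heat gain = 24.0 W.)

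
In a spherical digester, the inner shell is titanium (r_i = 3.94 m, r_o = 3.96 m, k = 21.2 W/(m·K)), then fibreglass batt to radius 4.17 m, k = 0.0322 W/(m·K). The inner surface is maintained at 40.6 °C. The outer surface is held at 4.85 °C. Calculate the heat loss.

Q = 1140 W

Treat each layer as a resistance in series:
  R_titanium = (1/3.94 − 1/3.96)/(4πk) = 0.001282/(4π·21.2) = 4.812×10^-6 K/W
  R_fibreglass batt = (1/3.96 − 1/4.17)/(4πk) = 0.01272/(4π·0.0322) = 0.03143 K/W
ΣR = 4.812×10^-6 + 0.03143 = 0.03143 K/W
Q = ΔT/ΣR = (40.6 °C − 4.85 °C)/0.03143 = 1140 W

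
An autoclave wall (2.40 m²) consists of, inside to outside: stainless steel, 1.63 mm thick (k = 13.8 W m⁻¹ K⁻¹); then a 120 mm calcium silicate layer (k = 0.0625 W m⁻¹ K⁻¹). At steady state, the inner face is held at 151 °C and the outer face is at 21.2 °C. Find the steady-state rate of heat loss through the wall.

Treat each layer as a resistance in series:
  R_stainless steel = L/(kA) = 0.00163/(13.8·2.40) = 4.921×10^-5 K/W
  R_calcium silicate = L/(kA) = 0.120/(0.0625·2.40) = 0.8000 K/W
ΣR = 4.921×10^-5 + 0.8000 = 0.8000 K/W
Q = ΔT/ΣR = (151 °C − 21.2 °C)/0.8000 = 162 W

Q = 162 W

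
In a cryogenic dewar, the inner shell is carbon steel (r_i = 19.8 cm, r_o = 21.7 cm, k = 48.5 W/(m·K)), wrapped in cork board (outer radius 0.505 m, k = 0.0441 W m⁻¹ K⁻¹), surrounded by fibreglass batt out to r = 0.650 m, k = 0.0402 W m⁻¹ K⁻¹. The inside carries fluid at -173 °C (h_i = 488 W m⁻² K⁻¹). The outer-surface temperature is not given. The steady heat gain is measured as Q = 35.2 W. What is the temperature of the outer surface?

T_out = 24.9 °C

Series resistances:
  R_conv,in = 1/(4πr²h) = 1/(4π·0.198²·488) = 0.004159 K/W
  R_carbon steel = (1/0.198 − 1/0.217)/(4πk) = 0.4422/(4π·48.5) = 7.256×10^-4 K/W
  R_cork board = (1/0.217 − 1/0.505)/(4πk) = 2.628/(4π·0.0441) = 4.742 K/W
  R_fibreglass batt = (1/0.505 − 1/0.650)/(4πk) = 0.4417/(4π·0.0402) = 0.8744 K/W
ΣR = 5.622 K/W
ΔT = Q·ΣR = 35.2 × 5.622 = 197.9 K
Heat flows inward, so T_out = T_in + ΔT = -173 + 197.9 = 24.9 °C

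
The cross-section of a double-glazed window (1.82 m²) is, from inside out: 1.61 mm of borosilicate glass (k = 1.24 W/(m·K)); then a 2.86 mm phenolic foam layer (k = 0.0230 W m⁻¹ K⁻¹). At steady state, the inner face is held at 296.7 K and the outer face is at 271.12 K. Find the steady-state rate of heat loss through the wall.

Resistance network (inner→outer):
  R_borosilicate glass = L/(kA) = 0.00161/(1.24·1.82) = 7.134×10^-4 K/W
  R_phenolic foam = L/(kA) = 0.00286/(0.0230·1.82) = 0.06832 K/W
ΣR = 7.134×10^-4 + 0.06832 = 0.06903 K/W
Q = ΔT/ΣR = (296.7 K − 271.12 K)/0.06903 = 371 W

Q = 371 W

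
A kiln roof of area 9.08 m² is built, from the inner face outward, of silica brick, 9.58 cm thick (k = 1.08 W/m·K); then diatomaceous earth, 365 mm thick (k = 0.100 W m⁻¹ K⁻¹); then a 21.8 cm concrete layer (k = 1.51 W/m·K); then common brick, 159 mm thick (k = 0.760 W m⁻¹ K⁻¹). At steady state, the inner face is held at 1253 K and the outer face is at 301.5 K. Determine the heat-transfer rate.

Resistance network (inner→outer):
  R_silica brick = L/(kA) = 0.0958/(1.08·9.08) = 0.009769 K/W
  R_diatomaceous earth = L/(kA) = 0.365/(0.100·9.08) = 0.4020 K/W
  R_concrete = L/(kA) = 0.218/(1.51·9.08) = 0.01590 K/W
  R_common brick = L/(kA) = 0.159/(0.760·9.08) = 0.02304 K/W
ΣR = 0.009769 + 0.4020 + 0.01590 + 0.02304 = 0.4507 K/W
Q = ΔT/ΣR = (1253 K − 301.5 K)/0.4507 = 2110 W

Q = 2.11 kW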